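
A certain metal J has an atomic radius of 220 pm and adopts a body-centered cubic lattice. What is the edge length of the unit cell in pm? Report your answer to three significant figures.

In a BCC lattice, atoms touch along the body diagonal, so √3·a = 4r.
a = 4r/√3 = 4 × 220 / 1.7321 = 508 pm.

508 pm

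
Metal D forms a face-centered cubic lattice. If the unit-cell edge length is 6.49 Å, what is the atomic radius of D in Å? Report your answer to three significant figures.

In an FCC lattice, atoms touch along the face diagonal, so √2·a = 4r.
r = √2·a/4 = 1.4142 × 6.49 / 4 = 2.29 Å.

2.29 Å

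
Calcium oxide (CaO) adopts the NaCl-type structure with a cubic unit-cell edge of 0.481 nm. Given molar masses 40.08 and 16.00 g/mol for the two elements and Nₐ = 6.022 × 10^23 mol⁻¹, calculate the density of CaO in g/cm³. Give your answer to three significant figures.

3.35 g/cm³

The NaCl-type structure contains Z = 4 formula units per cell; M(CaO) = 40.08 + 16.00 = 56.08 g/mol.
a³ = (4.810 × 10^-8 cm)³ = 1.113 × 10^-22 cm³.
ρ = 4 × 56.08 / (6.022 × 10²³ × 1.113 × 10^-22) = 3.347 g/cm³.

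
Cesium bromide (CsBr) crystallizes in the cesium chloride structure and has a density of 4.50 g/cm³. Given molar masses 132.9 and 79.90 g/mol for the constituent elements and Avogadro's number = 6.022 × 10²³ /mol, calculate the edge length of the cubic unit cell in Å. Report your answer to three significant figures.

4.28 Å

M(CsBr) = 212.8 g/mol; Z = 1 formula unit per cell.
a³ = Z·M/(N_A·ρ) = 1 × 212.8 / (6.022 × 10²³ × 4.50) = 7.853 × 10^-23 cm³, so a = 4.282 × 10^-8 cm = 4.28 Å.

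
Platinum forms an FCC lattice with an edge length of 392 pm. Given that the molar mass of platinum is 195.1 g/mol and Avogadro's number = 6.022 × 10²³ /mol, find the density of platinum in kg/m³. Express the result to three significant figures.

21500 kg/m³

An FCC unit cell contains Z = 4 atoms.
Cell volume: a³ = (392 pm)³ = (3.920 × 10^-8 cm)³ = 6.024 × 10^-23 cm³.
ρ = Z·M/(N_A·a³) = 4 × 195.1 / (6.022 × 10²³ × 6.024 × 10^-23) = 21.51 g/cm³ = 21500 kg/m³.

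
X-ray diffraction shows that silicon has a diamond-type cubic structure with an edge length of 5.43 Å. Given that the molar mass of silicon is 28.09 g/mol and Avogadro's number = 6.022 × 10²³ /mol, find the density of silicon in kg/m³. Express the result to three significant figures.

A diamond cubic unit cell contains Z = 8 atoms.
Cell volume: a³ = (5.43 Å)³ = (5.430 × 10^-8 cm)³ = 1.601 × 10^-22 cm³.
ρ = Z·M/(N_A·a³) = 8 × 28.09 / (6.022 × 10²³ × 1.601 × 10^-22) = 2.331 g/cm³ = 2330 kg/m³.

2330 kg/m³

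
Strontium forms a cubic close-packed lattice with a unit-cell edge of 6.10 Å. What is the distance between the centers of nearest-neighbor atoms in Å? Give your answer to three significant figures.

In an FCC structure, atoms touch along the face diagonal, so √2·a = 4r; the nearest-neighbor distance equals 2r = 0.7071·a.
d = 0.7071 × 6.10 = 4.31 Å.

4.31 Å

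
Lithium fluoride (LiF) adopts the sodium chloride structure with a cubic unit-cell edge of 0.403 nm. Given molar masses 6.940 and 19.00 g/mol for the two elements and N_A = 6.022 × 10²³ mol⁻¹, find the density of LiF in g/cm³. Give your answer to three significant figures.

2.63 g/cm³

The sodium chloride structure contains Z = 4 formula units per cell; M(LiF) = 6.940 + 19.00 = 25.94 g/mol.
a³ = (4.030 × 10^-8 cm)³ = 6.545 × 10^-23 cm³.
ρ = 4 × 25.94 / (6.022 × 10²³ × 6.545 × 10^-23) = 2.633 g/cm³.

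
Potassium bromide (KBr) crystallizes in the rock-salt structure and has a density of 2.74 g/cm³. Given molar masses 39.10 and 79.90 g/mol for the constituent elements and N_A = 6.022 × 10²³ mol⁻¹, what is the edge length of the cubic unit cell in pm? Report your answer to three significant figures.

661 pm

M(KBr) = 119.0 g/mol; Z = 4 formula units per cell.
a³ = Z·M/(N_A·ρ) = 4 × 119.0 / (6.022 × 10²³ × 2.74) = 2.885 × 10^-22 cm³, so a = 6.608 × 10^-8 cm = 661 pm.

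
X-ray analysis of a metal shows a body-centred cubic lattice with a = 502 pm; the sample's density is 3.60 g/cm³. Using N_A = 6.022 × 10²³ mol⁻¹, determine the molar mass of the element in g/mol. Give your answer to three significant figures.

137 g/mol

A BCC cell has Z = 2 atoms; a = 5.020 × 10^-8 cm.
M = ρ·N_A·a³/Z = 3.60 × 6.022 × 10²³ × 1.265 × 10^-22 / 2 = 137 g/mol.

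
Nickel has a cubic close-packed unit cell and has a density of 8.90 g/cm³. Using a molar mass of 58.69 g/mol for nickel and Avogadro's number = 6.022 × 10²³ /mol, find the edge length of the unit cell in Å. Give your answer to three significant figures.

3.53 Å

With Z = 4 atoms per FCC cell, a³ = Z·M/(N_A·ρ) = 4 × 58.69 / (6.022 × 10²³ × 8.900 g/cm³) = 4.380 × 10^-23 cm³.
a = (4.380 × 10^-23)^(1/3) = 3.525 × 10^-8 cm = 3.53 Å.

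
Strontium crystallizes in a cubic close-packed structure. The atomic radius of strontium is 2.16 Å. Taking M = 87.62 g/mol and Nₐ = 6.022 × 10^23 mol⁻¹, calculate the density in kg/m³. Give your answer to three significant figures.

In an FCC lattice, atoms touch along the face diagonal, so √2·a = 4r, giving a = 6.109 Å = 6.109 × 10^-8 cm.
With Z = 4, ρ = Z·M/(N_A·a³) = 4 × 87.62 / (6.022 × 10²³ × 2.280 × 10^-22) = 2.552 g/cm³ = 2550 kg/m³.

2550 kg/m³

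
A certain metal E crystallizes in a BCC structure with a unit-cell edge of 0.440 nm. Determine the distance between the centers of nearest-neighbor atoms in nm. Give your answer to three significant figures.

In a BCC structure, atoms touch along the body diagonal, so √3·a = 4r; the nearest-neighbor distance equals 2r = 0.8660·a.
d = 0.8660 × 0.440 = 0.381 nm.

0.381 nm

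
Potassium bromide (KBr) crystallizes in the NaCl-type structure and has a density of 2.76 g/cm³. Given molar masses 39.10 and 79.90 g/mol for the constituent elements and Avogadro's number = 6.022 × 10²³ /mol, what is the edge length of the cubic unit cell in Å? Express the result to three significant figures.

M(KBr) = 119.0 g/mol; Z = 4 formula units per cell.
a³ = Z·M/(N_A·ρ) = 4 × 119.0 / (6.022 × 10²³ × 2.76) = 2.864 × 10^-22 cm³, so a = 6.592 × 10^-8 cm = 6.59 Å.

6.59 Å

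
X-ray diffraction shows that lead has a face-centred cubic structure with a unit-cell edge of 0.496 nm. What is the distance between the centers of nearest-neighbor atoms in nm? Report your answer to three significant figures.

0.351 nm

In an FCC structure, atoms touch along the face diagonal, so √2·a = 4r; the nearest-neighbor distance equals 2r = 0.7071·a.
d = 0.7071 × 0.496 = 0.351 nm.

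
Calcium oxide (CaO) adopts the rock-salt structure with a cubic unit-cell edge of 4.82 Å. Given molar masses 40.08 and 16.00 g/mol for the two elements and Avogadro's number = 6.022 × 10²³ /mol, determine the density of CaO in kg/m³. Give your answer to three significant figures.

The rock-salt structure contains Z = 4 formula units per cell; M(CaO) = 40.08 + 16.00 = 56.08 g/mol.
a³ = (4.820 × 10^-8 cm)³ = 1.120 × 10^-22 cm³.
ρ = 4 × 56.08 / (6.022 × 10²³ × 1.120 × 10^-22) = 3.326 g/cm³ = 3330 kg/m³.

3330 kg/m³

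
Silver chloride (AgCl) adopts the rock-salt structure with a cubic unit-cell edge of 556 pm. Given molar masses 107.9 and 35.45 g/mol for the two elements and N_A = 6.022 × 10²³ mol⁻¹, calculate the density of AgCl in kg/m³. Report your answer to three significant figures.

The rock-salt structure contains Z = 4 formula units per cell; M(AgCl) = 107.9 + 35.45 = 143.35 g/mol.
a³ = (5.560 × 10^-8 cm)³ = 1.719 × 10^-22 cm³.
ρ = 4 × 143.35 / (6.022 × 10²³ × 1.719 × 10^-22) = 5.540 g/cm³ = 5540 kg/m³.

5540 kg/m³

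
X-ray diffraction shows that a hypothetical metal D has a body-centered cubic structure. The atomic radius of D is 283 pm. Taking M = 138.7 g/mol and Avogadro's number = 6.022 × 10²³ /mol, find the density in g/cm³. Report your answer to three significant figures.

1.65 g/cm³

In a BCC lattice, atoms touch along the body diagonal, so √3·a = 4r, giving a = 653.6 pm = 6.536 × 10^-8 cm.
With Z = 2, ρ = Z·M/(N_A·a³) = 2 × 138.7 / (6.022 × 10²³ × 2.792 × 10^-22) = 1.650 g/cm³.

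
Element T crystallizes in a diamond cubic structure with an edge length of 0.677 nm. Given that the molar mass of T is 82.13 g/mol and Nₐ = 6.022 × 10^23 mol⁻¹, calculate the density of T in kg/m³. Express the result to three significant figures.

3520 kg/m³

A diamond cubic unit cell contains Z = 8 atoms.
Cell volume: a³ = (0.677 nm)³ = (6.770 × 10^-8 cm)³ = 3.103 × 10^-22 cm³.
ρ = Z·M/(N_A·a³) = 8 × 82.13 / (6.022 × 10²³ × 3.103 × 10^-22) = 3.516 g/cm³ = 3520 kg/m³.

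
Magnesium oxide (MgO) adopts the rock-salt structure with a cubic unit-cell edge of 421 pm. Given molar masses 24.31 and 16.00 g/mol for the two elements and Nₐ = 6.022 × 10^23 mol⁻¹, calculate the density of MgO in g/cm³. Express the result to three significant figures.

The rock-salt structure contains Z = 4 formula units per cell; M(MgO) = 24.31 + 16.00 = 40.31 g/mol.
a³ = (4.210 × 10^-8 cm)³ = 7.462 × 10^-23 cm³.
ρ = 4 × 40.31 / (6.022 × 10²³ × 7.462 × 10^-23) = 3.588 g/cm³.

3.59 g/cm³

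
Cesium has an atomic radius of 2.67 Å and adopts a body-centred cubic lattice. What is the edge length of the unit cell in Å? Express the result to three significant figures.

In a BCC lattice, atoms touch along the body diagonal, so √3·a = 4r.
a = 4r/√3 = 4 × 2.67 / 1.7321 = 6.17 Å.

6.17 Å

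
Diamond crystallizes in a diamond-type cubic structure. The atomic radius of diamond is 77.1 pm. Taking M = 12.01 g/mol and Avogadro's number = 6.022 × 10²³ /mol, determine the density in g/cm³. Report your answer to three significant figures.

In a diamond cubic lattice, nearest neighbors lie along the body diagonal with √3·a = 8r, giving a = 356.1 pm = 3.561 × 10^-8 cm.
With Z = 8, ρ = Z·M/(N_A·a³) = 8 × 12.01 / (6.022 × 10²³ × 4.516 × 10^-23) = 3.533 g/cm³.

3.53 g/cm³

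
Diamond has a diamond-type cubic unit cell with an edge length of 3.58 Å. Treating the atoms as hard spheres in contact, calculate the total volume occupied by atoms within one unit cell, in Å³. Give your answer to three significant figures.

15.6 Å³

In a diamond cubic lattice nearest neighbors lie along the body diagonal with √3·a = 8r, so r = 0.2165a = 0.7751 Å.
V_atoms = Z × (4/3)πr³ = 8 × (4/3)π × (0.7751)³ = 15.6 Å³.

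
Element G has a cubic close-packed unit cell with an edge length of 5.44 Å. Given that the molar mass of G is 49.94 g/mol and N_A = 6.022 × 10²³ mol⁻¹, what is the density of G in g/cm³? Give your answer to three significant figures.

An FCC unit cell contains Z = 4 atoms.
Cell volume: a³ = (5.44 Å)³ = (5.440 × 10^-8 cm)³ = 1.610 × 10^-22 cm³.
ρ = Z·M/(N_A·a³) = 4 × 49.94 / (6.022 × 10²³ × 1.610 × 10^-22) = 2.060 g/cm³.

2.06 g/cm³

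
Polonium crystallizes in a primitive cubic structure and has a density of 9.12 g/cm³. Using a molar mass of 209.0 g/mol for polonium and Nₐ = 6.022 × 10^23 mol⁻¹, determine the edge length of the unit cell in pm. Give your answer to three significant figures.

With Z = 1 atom per simple cubic cell, a³ = Z·M/(N_A·ρ) = 1 × 209.0 / (6.022 × 10²³ × 9.120 g/cm³) = 3.805 × 10^-23 cm³.
a = (3.805 × 10^-23)^(1/3) = 3.364 × 10^-8 cm = 336 pm.

336 pm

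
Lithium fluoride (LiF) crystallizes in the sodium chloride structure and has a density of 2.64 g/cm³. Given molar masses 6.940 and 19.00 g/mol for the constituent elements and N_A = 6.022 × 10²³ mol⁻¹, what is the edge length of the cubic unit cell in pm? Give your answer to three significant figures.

403 pm

M(LiF) = 25.94 g/mol; Z = 4 formula units per cell.
a³ = Z·M/(N_A·ρ) = 4 × 25.94 / (6.022 × 10²³ × 2.64) = 6.527 × 10^-23 cm³, so a = 4.026 × 10^-8 cm = 403 pm.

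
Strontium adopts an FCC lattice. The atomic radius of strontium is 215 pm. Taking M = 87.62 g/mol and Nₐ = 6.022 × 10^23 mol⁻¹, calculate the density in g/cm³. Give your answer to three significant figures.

In an FCC lattice, atoms touch along the face diagonal, so √2·a = 4r, giving a = 608.1 pm = 6.081 × 10^-8 cm.
With Z = 4, ρ = Z·M/(N_A·a³) = 4 × 87.62 / (6.022 × 10²³ × 2.249 × 10^-22) = 2.588 g/cm³.

2.59 g/cm³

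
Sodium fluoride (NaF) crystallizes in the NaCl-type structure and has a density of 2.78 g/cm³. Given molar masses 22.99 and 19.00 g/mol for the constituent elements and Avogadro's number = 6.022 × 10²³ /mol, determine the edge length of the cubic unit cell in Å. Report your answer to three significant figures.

4.65 Å

M(NaF) = 41.99 g/mol; Z = 4 formula units per cell.
a³ = Z·M/(N_A·ρ) = 4 × 41.99 / (6.022 × 10²³ × 2.78) = 1.003 × 10^-22 cm³, so a = 4.647 × 10^-8 cm = 4.65 Å.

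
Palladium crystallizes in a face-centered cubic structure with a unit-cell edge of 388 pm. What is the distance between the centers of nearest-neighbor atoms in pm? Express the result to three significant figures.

In an FCC structure, atoms touch along the face diagonal, so √2·a = 4r; the nearest-neighbor distance equals 2r = 0.7071·a.
d = 0.7071 × 388 = 274 pm.

274 pm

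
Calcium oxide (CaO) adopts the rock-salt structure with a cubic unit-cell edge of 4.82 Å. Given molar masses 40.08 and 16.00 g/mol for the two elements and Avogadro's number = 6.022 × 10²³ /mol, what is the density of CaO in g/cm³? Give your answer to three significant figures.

3.33 g/cm³

The rock-salt structure contains Z = 4 formula units per cell; M(CaO) = 40.08 + 16.00 = 56.08 g/mol.
a³ = (4.820 × 10^-8 cm)³ = 1.120 × 10^-22 cm³.
ρ = 4 × 56.08 / (6.022 × 10²³ × 1.120 × 10^-22) = 3.326 g/cm³.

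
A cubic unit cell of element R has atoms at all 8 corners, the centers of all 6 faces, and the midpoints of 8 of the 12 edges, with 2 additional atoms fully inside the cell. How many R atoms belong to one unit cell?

8

Corner atoms are shared by 8 cells (1/8 each), face atoms by 2 (1/2 each), edge atoms by 4 (1/4 each), interior atoms are unshared.
Net atoms = 8 × 1/8 + 6 × 1/2 + 8 × 1/4 + 2 = 1 + 3 + 2 + 2 = 8.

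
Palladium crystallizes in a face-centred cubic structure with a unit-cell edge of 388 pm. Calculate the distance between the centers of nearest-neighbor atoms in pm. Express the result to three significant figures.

In an FCC structure, atoms touch along the face diagonal, so √2·a = 4r; the nearest-neighbor distance equals 2r = 0.7071·a.
d = 0.7071 × 388 = 274 pm.

274 pm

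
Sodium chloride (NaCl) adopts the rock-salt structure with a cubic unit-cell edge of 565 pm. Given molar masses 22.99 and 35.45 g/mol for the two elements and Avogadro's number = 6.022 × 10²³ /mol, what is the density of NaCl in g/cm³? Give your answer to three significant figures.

The rock-salt structure contains Z = 4 formula units per cell; M(NaCl) = 22.99 + 35.45 = 58.44 g/mol.
a³ = (5.650 × 10^-8 cm)³ = 1.804 × 10^-22 cm³.
ρ = 4 × 58.44 / (6.022 × 10²³ × 1.804 × 10^-22) = 2.152 g/cm³.

2.15 g/cm³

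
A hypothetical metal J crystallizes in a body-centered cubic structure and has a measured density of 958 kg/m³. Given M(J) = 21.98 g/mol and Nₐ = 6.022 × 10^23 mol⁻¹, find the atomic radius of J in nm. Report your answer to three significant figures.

For a BCC cell (Z = 2), a³ = Z·M/(N_A·ρ) = 2 × 21.98 / (6.022 × 10²³ × 0.9580) = 7.620 × 10^-23 cm³, so a = 4.240 × 10^-8 cm = 0.4240 nm.
Atoms touch along the body diagonal, so √3·a = 4r, so r = 0.4330 × a = 0.184 nm.

0.184 nm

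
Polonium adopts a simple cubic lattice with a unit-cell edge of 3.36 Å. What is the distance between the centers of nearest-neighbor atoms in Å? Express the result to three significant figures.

3.36 Å

In a simple cubic structure, atoms touch along the cell edge, so a = 2r; the nearest-neighbor distance equals 2r = 1.000·a.
d = 1.000 × 3.36 = 3.36 Å.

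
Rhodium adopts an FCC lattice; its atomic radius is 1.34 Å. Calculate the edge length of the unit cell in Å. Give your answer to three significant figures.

In an FCC lattice, atoms touch along the face diagonal, so √2·a = 4r.
a = 4r/√2 = 4 × 1.34 / 1.4142 = 3.79 Å.

3.79 Å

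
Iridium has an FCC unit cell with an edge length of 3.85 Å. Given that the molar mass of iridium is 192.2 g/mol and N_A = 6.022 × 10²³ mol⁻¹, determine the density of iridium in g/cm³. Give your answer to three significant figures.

An FCC unit cell contains Z = 4 atoms.
Cell volume: a³ = (3.85 Å)³ = (3.850 × 10^-8 cm)³ = 5.707 × 10^-23 cm³.
ρ = Z·M/(N_A·a³) = 4 × 192.2 / (6.022 × 10²³ × 5.707 × 10^-23) = 22.37 g/cm³.

22.4 g/cm³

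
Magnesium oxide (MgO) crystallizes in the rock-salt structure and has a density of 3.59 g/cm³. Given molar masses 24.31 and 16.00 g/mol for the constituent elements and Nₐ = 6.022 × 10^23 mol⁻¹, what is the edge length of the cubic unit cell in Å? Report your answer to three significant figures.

4.21 Å

M(MgO) = 40.31 g/mol; Z = 4 formula units per cell.
a³ = Z·M/(N_A·ρ) = 4 × 40.31 / (6.022 × 10²³ × 3.59) = 7.458 × 10^-23 cm³, so a = 4.209 × 10^-8 cm = 4.21 Å.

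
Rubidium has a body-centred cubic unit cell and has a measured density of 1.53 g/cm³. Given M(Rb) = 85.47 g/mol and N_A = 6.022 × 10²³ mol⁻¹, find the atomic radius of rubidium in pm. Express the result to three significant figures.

247 pm

For a BCC cell (Z = 2), a³ = Z·M/(N_A·ρ) = 2 × 85.47 / (6.022 × 10²³ × 1.530) = 1.855 × 10^-22 cm³, so a = 5.703 × 10^-8 cm = 570.3 pm.
Atoms touch along the body diagonal, so √3·a = 4r, so r = 0.4330 × a = 247 pm.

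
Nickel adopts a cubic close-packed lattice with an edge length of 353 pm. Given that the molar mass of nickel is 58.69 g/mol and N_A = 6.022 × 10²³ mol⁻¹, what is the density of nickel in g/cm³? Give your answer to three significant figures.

8.86 g/cm³

An FCC unit cell contains Z = 4 atoms.
Cell volume: a³ = (353 pm)³ = (3.530 × 10^-8 cm)³ = 4.399 × 10^-23 cm³.
ρ = Z·M/(N_A·a³) = 4 × 58.69 / (6.022 × 10²³ × 4.399 × 10^-23) = 8.863 g/cm³.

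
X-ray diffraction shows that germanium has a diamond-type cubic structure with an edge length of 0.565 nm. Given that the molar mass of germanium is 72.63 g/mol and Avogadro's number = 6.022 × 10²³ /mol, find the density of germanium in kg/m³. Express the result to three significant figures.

A diamond cubic unit cell contains Z = 8 atoms.
Cell volume: a³ = (0.565 nm)³ = (5.650 × 10^-8 cm)³ = 1.804 × 10^-22 cm³.
ρ = Z·M/(N_A·a³) = 8 × 72.63 / (6.022 × 10²³ × 1.804 × 10^-22) = 5.350 g/cm³ = 5350 kg/m³.

5350 kg/m³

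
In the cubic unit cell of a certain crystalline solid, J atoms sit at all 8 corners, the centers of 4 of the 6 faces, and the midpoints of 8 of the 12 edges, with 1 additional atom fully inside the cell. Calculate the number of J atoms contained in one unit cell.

Corner atoms are shared by 8 cells (1/8 each), face atoms by 2 (1/2 each), edge atoms by 4 (1/4 each), interior atoms are unshared.
Net atoms = 8 × 1/8 + 4 × 1/2 + 8 × 1/4 + 1 = 1 + 2 + 2 + 1 = 6.

6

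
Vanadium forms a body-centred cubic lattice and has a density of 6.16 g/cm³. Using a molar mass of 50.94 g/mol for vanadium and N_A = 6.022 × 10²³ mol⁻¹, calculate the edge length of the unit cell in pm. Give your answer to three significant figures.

With Z = 2 atoms per BCC cell, a³ = Z·M/(N_A·ρ) = 2 × 50.94 / (6.022 × 10²³ × 6.160 g/cm³) = 2.746 × 10^-23 cm³.
a = (2.746 × 10^-23)^(1/3) = 3.017 × 10^-8 cm = 302 pm.

302 pm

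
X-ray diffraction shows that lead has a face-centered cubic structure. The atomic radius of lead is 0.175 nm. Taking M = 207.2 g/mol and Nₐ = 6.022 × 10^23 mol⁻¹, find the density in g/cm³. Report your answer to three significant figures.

11.3 g/cm³

In an FCC lattice, atoms touch along the face diagonal, so √2·a = 4r, giving a = 0.4950 nm = 4.950 × 10^-8 cm.
With Z = 4, ρ = Z·M/(N_A·a³) = 4 × 207.2 / (6.022 × 10²³ × 1.213 × 10^-22) = 11.35 g/cm³.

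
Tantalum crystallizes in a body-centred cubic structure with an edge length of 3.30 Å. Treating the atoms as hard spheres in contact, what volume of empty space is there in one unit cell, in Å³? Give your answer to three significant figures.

11.5 Å³

In a BCC lattice atoms touch along the body diagonal, so √3·a = 4r, so r = 0.4330a = 1.429 Å.
V_cell = a³ = 35.94 Å³; V_atoms = 2 × (4/3)πr³ = 24.44 Å³.
Empty space = 35.94 − 24.44 = 11.5 Å³.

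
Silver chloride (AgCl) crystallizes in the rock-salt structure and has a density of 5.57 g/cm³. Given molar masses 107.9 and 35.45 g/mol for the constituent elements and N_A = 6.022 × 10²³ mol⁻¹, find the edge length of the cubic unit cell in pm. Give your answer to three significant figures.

M(AgCl) = 143.35 g/mol; Z = 4 formula units per cell.
a³ = Z·M/(N_A·ρ) = 4 × 143.35 / (6.022 × 10²³ × 5.57) = 1.709 × 10^-22 cm³, so a = 5.550 × 10^-8 cm = 555 pm.

555 pm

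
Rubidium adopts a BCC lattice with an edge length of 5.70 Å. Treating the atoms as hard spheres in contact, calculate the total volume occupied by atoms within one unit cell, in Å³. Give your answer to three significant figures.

126 Å³

In a BCC lattice atoms touch along the body diagonal, so √3·a = 4r, so r = 0.4330a = 2.468 Å.
V_atoms = Z × (4/3)πr³ = 2 × (4/3)π × (2.468)³ = 126 Å³.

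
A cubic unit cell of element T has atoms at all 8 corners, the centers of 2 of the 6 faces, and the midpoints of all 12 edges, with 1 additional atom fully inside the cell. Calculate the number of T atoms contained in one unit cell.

Corner atoms are shared by 8 cells (1/8 each), face atoms by 2 (1/2 each), edge atoms by 4 (1/4 each), interior atoms are unshared.
Net atoms = 8 × 1/8 + 2 × 1/2 + 12 × 1/4 + 1 = 1 + 1 + 3 + 1 = 6.

6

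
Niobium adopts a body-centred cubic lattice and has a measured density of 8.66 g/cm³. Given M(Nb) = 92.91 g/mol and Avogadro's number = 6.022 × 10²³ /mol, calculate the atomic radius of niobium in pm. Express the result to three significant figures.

For a BCC cell (Z = 2), a³ = Z·M/(N_A·ρ) = 2 × 92.91 / (6.022 × 10²³ × 8.660) = 3.563 × 10^-23 cm³, so a = 3.291 × 10^-8 cm = 329.1 pm.
Atoms touch along the body diagonal, so √3·a = 4r, so r = 0.4330 × a = 142 pm.

142 pm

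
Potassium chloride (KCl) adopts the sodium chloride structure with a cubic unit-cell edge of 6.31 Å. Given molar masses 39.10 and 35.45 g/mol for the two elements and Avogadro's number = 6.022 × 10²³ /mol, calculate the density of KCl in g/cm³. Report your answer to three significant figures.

1.97 g/cm³

The sodium chloride structure contains Z = 4 formula units per cell; M(KCl) = 39.10 + 35.45 = 74.55 g/mol.
a³ = (6.310 × 10^-8 cm)³ = 2.512 × 10^-22 cm³.
ρ = 4 × 74.55 / (6.022 × 10²³ × 2.512 × 10^-22) = 1.971 g/cm³.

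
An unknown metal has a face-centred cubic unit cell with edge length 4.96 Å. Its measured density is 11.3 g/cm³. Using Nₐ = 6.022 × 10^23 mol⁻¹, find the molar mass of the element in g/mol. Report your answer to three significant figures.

208 g/mol

An FCC cell has Z = 4 atoms; a = 4.960 × 10^-8 cm.
M = ρ·N_A·a³/Z = 11.3 × 6.022 × 10²³ × 1.220 × 10^-22 / 4 = 208 g/mol.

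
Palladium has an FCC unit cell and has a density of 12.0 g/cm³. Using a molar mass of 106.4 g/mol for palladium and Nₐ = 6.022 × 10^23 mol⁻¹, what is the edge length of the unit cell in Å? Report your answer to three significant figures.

3.89 Å

With Z = 4 atoms per FCC cell, a³ = Z·M/(N_A·ρ) = 4 × 106.4 / (6.022 × 10²³ × 12.00 g/cm³) = 5.890 × 10^-23 cm³.
a = (5.890 × 10^-23)^(1/3) = 3.891 × 10^-8 cm = 3.89 Å.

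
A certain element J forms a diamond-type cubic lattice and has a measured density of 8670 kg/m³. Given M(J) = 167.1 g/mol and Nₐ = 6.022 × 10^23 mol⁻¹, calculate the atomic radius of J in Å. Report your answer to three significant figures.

For a diamond cubic cell (Z = 8), a³ = Z·M/(N_A·ρ) = 8 × 167.1 / (6.022 × 10²³ × 8.670) = 2.560 × 10^-22 cm³, so a = 6.350 × 10^-8 cm = 6.350 Å.
Nearest neighbors lie along the body diagonal with √3·a = 8r, so r = 0.2165 × a = 1.37 Å.

1.37 Å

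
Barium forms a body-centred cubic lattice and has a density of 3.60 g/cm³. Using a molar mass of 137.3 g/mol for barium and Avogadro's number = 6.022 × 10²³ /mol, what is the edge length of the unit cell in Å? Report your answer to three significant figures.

5.02 Å

With Z = 2 atoms per BCC cell, a³ = Z·M/(N_A·ρ) = 2 × 137.3 / (6.022 × 10²³ × 3.600 g/cm³) = 1.267 × 10^-22 cm³.
a = (1.267 × 10^-22)^(1/3) = 5.022 × 10^-8 cm = 5.02 Å.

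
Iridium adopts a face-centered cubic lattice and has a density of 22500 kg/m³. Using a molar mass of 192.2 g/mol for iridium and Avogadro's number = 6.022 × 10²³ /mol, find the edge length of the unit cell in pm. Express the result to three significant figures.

With Z = 4 atoms per FCC cell, a³ = Z·M/(N_A·ρ) = 4 × 192.2 / (6.022 × 10²³ × 22.50 g/cm³) = 5.674 × 10^-23 cm³.
a = (5.674 × 10^-23)^(1/3) = 3.843 × 10^-8 cm = 384 pm.

384 pm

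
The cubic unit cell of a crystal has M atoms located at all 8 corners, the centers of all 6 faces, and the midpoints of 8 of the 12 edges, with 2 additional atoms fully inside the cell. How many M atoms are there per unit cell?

8

Corner atoms are shared by 8 cells (1/8 each), face atoms by 2 (1/2 each), edge atoms by 4 (1/4 each), interior atoms are unshared.
Net atoms = 8 × 1/8 + 6 × 1/2 + 8 × 1/4 + 2 = 1 + 3 + 2 + 2 = 8.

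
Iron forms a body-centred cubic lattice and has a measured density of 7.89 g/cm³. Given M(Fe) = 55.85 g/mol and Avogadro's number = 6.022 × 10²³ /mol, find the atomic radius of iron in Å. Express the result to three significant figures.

1.24 Å

For a BCC cell (Z = 2), a³ = Z·M/(N_A·ρ) = 2 × 55.85 / (6.022 × 10²³ × 7.890) = 2.351 × 10^-23 cm³, so a = 2.865 × 10^-8 cm = 2.865 Å.
Atoms touch along the body diagonal, so √3·a = 4r, so r = 0.4330 × a = 1.24 Å.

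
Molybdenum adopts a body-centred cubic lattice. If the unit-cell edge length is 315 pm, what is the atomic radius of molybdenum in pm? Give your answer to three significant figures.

In a BCC lattice, atoms touch along the body diagonal, so √3·a = 4r.
r = √3·a/4 = 1.7321 × 315 / 4 = 136 pm.

136 pm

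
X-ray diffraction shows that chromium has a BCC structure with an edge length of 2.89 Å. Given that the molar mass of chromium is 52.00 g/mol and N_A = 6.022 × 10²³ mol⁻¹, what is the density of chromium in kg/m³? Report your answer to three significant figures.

7150 kg/m³

A BCC unit cell contains Z = 2 atoms.
Cell volume: a³ = (2.89 Å)³ = (2.890 × 10^-8 cm)³ = 2.414 × 10^-23 cm³.
ρ = Z·M/(N_A·a³) = 2 × 52.00 / (6.022 × 10²³ × 2.414 × 10^-23) = 7.155 g/cm³ = 7150 kg/m³.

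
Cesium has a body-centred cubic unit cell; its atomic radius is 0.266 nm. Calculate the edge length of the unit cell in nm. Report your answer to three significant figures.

0.614 nm

In a BCC lattice, atoms touch along the body diagonal, so √3·a = 4r.
a = 4r/√3 = 4 × 0.266 / 1.7321 = 0.614 nm.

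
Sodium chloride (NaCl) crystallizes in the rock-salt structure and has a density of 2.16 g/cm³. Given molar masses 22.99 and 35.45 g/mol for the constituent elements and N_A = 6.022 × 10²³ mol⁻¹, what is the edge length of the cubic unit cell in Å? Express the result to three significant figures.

5.64 Å

M(NaCl) = 58.44 g/mol; Z = 4 formula units per cell.
a³ = Z·M/(N_A·ρ) = 4 × 58.44 / (6.022 × 10²³ × 2.16) = 1.797 × 10^-22 cm³, so a = 5.643 × 10^-8 cm = 5.64 Å.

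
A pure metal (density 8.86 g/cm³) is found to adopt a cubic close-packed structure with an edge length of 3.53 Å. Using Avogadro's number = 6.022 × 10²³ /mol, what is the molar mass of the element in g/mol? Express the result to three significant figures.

58.7 g/mol

An FCC cell has Z = 4 atoms; a = 3.530 × 10^-8 cm.
M = ρ·N_A·a³/Z = 8.86 × 6.022 × 10²³ × 4.399 × 10^-23 / 4 = 58.7 g/mol.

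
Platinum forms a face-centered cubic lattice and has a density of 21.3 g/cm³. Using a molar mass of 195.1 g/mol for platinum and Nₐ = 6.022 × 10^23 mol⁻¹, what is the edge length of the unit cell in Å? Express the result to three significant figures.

With Z = 4 atoms per FCC cell, a³ = Z·M/(N_A·ρ) = 4 × 195.1 / (6.022 × 10²³ × 21.30 g/cm³) = 6.084 × 10^-23 cm³.
a = (6.084 × 10^-23)^(1/3) = 3.933 × 10^-8 cm = 3.93 Å.

3.93 Å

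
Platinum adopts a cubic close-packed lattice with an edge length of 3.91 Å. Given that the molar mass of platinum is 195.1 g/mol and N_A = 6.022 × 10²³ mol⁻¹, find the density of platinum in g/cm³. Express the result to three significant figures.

21.7 g/cm³

An FCC unit cell contains Z = 4 atoms.
Cell volume: a³ = (3.91 Å)³ = (3.910 × 10^-8 cm)³ = 5.978 × 10^-23 cm³.
ρ = Z·M/(N_A·a³) = 4 × 195.1 / (6.022 × 10²³ × 5.978 × 10^-23) = 21.68 g/cm³.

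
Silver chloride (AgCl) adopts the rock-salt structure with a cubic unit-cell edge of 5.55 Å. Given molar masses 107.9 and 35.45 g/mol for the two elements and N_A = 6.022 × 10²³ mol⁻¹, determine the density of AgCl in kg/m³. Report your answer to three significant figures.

The rock-salt structure contains Z = 4 formula units per cell; M(AgCl) = 107.9 + 35.45 = 143.35 g/mol.
a³ = (5.550 × 10^-8 cm)³ = 1.710 × 10^-22 cm³.
ρ = 4 × 143.35 / (6.022 × 10²³ × 1.710 × 10^-22) = 5.570 g/cm³ = 5570 kg/m³.

5570 kg/m³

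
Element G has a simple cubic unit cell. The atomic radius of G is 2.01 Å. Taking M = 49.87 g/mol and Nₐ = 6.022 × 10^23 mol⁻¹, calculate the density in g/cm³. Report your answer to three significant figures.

In a simple cubic lattice, atoms touch along the cell edge, so a = 2r, giving a = 4.020 Å = 4.020 × 10^-8 cm.
With Z = 1, ρ = Z·M/(N_A·a³) = 1 × 49.87 / (6.022 × 10²³ × 6.496 × 10^-23) = 1.275 g/cm³.

1.27 g/cm³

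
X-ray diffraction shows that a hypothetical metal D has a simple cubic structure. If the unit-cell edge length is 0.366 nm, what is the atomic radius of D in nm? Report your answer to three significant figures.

In a simple cubic lattice, atoms touch along the cell edge, so a = 2r.
r = a/2 = 0.366/2 = 0.183 nm.

0.183 nm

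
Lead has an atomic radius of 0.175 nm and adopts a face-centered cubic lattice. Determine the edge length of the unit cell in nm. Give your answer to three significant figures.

In an FCC lattice, atoms touch along the face diagonal, so √2·a = 4r.
a = 4r/√2 = 4 × 0.175 / 1.4142 = 0.495 nm.

0.495 nm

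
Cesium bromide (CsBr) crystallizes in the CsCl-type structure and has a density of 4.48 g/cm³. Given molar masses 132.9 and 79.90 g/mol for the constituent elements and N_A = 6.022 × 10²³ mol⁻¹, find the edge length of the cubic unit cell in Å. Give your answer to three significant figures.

M(CsBr) = 212.8 g/mol; Z = 1 formula unit per cell.
a³ = Z·M/(N_A·ρ) = 1 × 212.8 / (6.022 × 10²³ × 4.48) = 7.888 × 10^-23 cm³, so a = 4.289 × 10^-8 cm = 4.29 Å.

4.29 Å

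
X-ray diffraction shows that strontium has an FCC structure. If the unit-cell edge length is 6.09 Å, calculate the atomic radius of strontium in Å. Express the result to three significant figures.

2.15 Å

In an FCC lattice, atoms touch along the face diagonal, so √2·a = 4r.
r = √2·a/4 = 1.4142 × 6.09 / 4 = 2.15 Å.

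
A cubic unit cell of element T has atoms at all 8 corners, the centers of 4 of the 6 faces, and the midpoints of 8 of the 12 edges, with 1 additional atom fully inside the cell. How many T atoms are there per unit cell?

Corner atoms are shared by 8 cells (1/8 each), face atoms by 2 (1/2 each), edge atoms by 4 (1/4 each), interior atoms are unshared.
Net atoms = 8 × 1/8 + 4 × 1/2 + 8 × 1/4 + 1 = 1 + 2 + 2 + 1 = 6.

6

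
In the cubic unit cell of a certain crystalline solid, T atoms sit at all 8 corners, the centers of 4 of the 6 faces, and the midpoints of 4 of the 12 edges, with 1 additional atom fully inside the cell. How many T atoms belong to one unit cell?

5

Corner atoms are shared by 8 cells (1/8 each), face atoms by 2 (1/2 each), edge atoms by 4 (1/4 each), interior atoms are unshared.
Net atoms = 8 × 1/8 + 4 × 1/2 + 4 × 1/4 + 1 = 1 + 2 + 1 + 1 = 5.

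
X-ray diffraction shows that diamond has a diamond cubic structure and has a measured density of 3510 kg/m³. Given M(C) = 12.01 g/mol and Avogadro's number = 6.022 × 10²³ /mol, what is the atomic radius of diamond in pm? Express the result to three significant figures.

77.3 pm

For a diamond cubic cell (Z = 8), a³ = Z·M/(N_A·ρ) = 8 × 12.01 / (6.022 × 10²³ × 3.510) = 4.546 × 10^-23 cm³, so a = 3.569 × 10^-8 cm = 356.9 pm.
Nearest neighbors lie along the body diagonal with √3·a = 8r, so r = 0.2165 × a = 77.3 pm.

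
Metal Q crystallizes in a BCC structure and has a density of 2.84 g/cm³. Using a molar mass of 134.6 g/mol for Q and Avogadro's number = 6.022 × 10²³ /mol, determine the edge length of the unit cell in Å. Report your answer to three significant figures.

With Z = 2 atoms per BCC cell, a³ = Z·M/(N_A·ρ) = 2 × 134.6 / (6.022 × 10²³ × 2.840 g/cm³) = 1.574 × 10^-22 cm³.
a = (1.574 × 10^-22)^(1/3) = 5.399 × 10^-8 cm = 5.40 Å.

5.40 Å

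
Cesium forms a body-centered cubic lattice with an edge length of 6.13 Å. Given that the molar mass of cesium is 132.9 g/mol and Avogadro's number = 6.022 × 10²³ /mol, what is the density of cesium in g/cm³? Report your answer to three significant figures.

1.92 g/cm³

A BCC unit cell contains Z = 2 atoms.
Cell volume: a³ = (6.13 Å)³ = (6.130 × 10^-8 cm)³ = 2.303 × 10^-22 cm³.
ρ = Z·M/(N_A·a³) = 2 × 132.9 / (6.022 × 10²³ × 2.303 × 10^-22) = 1.916 g/cm³.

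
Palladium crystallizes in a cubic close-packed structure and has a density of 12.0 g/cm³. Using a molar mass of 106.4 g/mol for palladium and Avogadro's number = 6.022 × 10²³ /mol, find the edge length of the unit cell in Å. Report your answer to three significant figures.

3.89 Å

With Z = 4 atoms per FCC cell, a³ = Z·M/(N_A·ρ) = 4 × 106.4 / (6.022 × 10²³ × 12.00 g/cm³) = 5.890 × 10^-23 cm³.
a = (5.890 × 10^-23)^(1/3) = 3.891 × 10^-8 cm = 3.89 Å.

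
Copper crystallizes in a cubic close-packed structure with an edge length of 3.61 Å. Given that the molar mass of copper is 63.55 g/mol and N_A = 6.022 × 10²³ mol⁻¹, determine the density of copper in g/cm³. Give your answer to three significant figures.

An FCC unit cell contains Z = 4 atoms.
Cell volume: a³ = (3.61 Å)³ = (3.610 × 10^-8 cm)³ = 4.705 × 10^-23 cm³.
ρ = Z·M/(N_A·a³) = 4 × 63.55 / (6.022 × 10²³ × 4.705 × 10^-23) = 8.972 g/cm³.

8.97 g/cm³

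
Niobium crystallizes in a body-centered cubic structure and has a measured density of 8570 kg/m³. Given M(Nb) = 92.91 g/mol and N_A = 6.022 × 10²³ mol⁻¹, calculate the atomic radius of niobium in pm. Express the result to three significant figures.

For a BCC cell (Z = 2), a³ = Z·M/(N_A·ρ) = 2 × 92.91 / (6.022 × 10²³ × 8.570) = 3.601 × 10^-23 cm³, so a = 3.302 × 10^-8 cm = 330.2 pm.
Atoms touch along the body diagonal, so √3·a = 4r, so r = 0.4330 × a = 143 pm.

143 pm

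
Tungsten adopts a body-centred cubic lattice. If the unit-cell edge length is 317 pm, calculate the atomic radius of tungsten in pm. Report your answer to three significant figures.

137 pm

In a BCC lattice, atoms touch along the body diagonal, so √3·a = 4r.
r = √3·a/4 = 1.7321 × 317 / 4 = 137 pm.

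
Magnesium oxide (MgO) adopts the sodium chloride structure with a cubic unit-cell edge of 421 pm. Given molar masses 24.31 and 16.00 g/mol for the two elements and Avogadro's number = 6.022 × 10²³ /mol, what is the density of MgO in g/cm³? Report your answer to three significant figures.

3.59 g/cm³

The sodium chloride structure contains Z = 4 formula units per cell; M(MgO) = 24.31 + 16.00 = 40.31 g/mol.
a³ = (4.210 × 10^-8 cm)³ = 7.462 × 10^-23 cm³.
ρ = 4 × 40.31 / (6.022 × 10²³ × 7.462 × 10^-23) = 3.588 g/cm³.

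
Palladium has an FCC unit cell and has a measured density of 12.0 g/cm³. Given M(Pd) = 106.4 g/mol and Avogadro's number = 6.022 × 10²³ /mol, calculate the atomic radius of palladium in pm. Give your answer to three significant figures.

For an FCC cell (Z = 4), a³ = Z·M/(N_A·ρ) = 4 × 106.4 / (6.022 × 10²³ × 12.00) = 5.890 × 10^-23 cm³, so a = 3.891 × 10^-8 cm = 389.1 pm.
Atoms touch along the face diagonal, so √2·a = 4r, so r = 0.3536 × a = 138 pm.

138 pm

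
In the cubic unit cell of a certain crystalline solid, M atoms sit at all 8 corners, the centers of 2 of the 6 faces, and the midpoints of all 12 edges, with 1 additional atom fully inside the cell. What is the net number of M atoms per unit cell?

Corner atoms are shared by 8 cells (1/8 each), face atoms by 2 (1/2 each), edge atoms by 4 (1/4 each), interior atoms are unshared.
Net atoms = 8 × 1/8 + 2 × 1/2 + 12 × 1/4 + 1 = 1 + 1 + 3 + 1 = 6.

6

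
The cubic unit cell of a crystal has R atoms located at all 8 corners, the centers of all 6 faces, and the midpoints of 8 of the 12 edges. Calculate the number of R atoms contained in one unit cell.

6

Corner atoms are shared by 8 cells (1/8 each), face atoms by 2 (1/2 each), edge atoms by 4 (1/4 each).
Net atoms = 8 × 1/8 + 6 × 1/2 + 8 × 1/4 = 1 + 3 + 2 = 6.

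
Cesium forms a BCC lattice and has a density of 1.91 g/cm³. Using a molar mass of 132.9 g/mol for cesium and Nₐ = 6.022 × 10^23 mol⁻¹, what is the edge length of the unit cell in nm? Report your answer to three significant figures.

0.614 nm

With Z = 2 atoms per BCC cell, a³ = Z·M/(N_A·ρ) = 2 × 132.9 / (6.022 × 10²³ × 1.910 g/cm³) = 2.311 × 10^-22 cm³.
a = (2.311 × 10^-22)^(1/3) = 6.137 × 10^-8 cm = 0.614 nm.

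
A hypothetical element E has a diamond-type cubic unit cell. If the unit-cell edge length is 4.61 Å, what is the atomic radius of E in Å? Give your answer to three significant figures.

In a diamond cubic lattice, nearest neighbors lie along the body diagonal with √3·a = 8r.
r = √3·a/8 = 1.7321 × 4.61 / 8 = 0.998 Å.

0.998 Å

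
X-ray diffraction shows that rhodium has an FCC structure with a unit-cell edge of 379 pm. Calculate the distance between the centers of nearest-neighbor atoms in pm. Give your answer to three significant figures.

In an FCC structure, atoms touch along the face diagonal, so √2·a = 4r; the nearest-neighbor distance equals 2r = 0.7071·a.
d = 0.7071 × 379 = 268 pm.

268 pm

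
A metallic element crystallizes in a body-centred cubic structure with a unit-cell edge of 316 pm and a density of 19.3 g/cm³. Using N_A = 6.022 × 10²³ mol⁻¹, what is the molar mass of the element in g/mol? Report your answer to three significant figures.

A BCC cell has Z = 2 atoms; a = 3.160 × 10^-8 cm.
M = ρ·N_A·a³/Z = 19.3 × 6.022 × 10²³ × 3.155 × 10^-23 / 2 = 183 g/mol.

183 g/mol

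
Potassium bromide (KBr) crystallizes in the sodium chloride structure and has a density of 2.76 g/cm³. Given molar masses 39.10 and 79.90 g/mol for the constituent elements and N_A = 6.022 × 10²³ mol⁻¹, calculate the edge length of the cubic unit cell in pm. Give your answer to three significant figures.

659 pm

M(KBr) = 119.0 g/mol; Z = 4 formula units per cell.
a³ = Z·M/(N_A·ρ) = 4 × 119.0 / (6.022 × 10²³ × 2.76) = 2.864 × 10^-22 cm³, so a = 6.592 × 10^-8 cm = 659 pm.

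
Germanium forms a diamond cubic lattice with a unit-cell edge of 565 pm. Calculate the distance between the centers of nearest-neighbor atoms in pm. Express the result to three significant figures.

245 pm

In a diamond cubic structure, nearest neighbors lie along the body diagonal with √3·a = 8r; the nearest-neighbor distance equals 2r = 0.4330·a.
d = 0.4330 × 565 = 245 pm.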